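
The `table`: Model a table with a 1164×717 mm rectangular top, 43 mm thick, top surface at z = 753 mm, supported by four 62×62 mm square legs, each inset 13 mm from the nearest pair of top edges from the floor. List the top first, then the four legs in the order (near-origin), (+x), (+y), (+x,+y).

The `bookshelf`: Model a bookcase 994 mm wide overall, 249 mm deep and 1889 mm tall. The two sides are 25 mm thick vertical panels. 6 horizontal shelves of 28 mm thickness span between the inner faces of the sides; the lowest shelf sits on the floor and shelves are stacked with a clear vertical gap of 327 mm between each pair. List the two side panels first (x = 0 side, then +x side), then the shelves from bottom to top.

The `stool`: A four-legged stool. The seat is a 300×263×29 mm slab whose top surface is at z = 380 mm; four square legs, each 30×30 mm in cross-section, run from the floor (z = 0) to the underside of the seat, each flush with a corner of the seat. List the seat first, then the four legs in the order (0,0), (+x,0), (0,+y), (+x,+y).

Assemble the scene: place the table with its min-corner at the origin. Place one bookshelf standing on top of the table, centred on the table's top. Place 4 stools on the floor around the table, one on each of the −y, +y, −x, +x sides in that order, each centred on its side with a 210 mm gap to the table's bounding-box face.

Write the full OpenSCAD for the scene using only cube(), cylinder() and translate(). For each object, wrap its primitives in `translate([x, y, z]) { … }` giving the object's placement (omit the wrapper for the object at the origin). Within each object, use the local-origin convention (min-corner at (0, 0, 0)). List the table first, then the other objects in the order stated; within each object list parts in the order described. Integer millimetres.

translate([0, 0, 710]) cube([1164, 717, 43]);
translate([13, 13, 0]) cube([62, 62, 710]);
translate([1089, 13, 0]) cube([62, 62, 710]);
translate([13, 642, 0]) cube([62, 62, 710]);
translate([1089, 642, 0]) cube([62, 62, 710]);
translate([85, 234, 753]) {
  cube([25, 249, 1889]);
  translate([969, 0, 0]) cube([25, 249, 1889]);
  translate([25, 0, 0]) cube([944, 249, 28]);
  translate([25, 0, 355]) cube([944, 249, 28]);
  translate([25, 0, 710]) cube([944, 249, 28]);
  translate([25, 0, 1065]) cube([944, 249, 28]);
  translate([25, 0, 1420]) cube([944, 249, 28]);
  translate([25, 0, 1775]) cube([944, 249, 28]);
}
translate([432, -473, 0]) {
  translate([0, 0, 351]) cube([300, 263, 29]);
  cube([30, 30, 351]);
  translate([270, 0, 0]) cube([30, 30, 351]);
  translate([0, 233, 0]) cube([30, 30, 351]);
  translate([270, 233, 0]) cube([30, 30, 351]);
}
translate([432, 927, 0]) {
  translate([0, 0, 351]) cube([300, 263, 29]);
  cube([30, 30, 351]);
  translate([270, 0, 0]) cube([30, 30, 351]);
  translate([0, 233, 0]) cube([30, 30, 351]);
  translate([270, 233, 0]) cube([30, 30, 351]);
}
translate([-510, 227, 0]) {
  translate([0, 0, 351]) cube([300, 263, 29]);
  cube([30, 30, 351]);
  translate([270, 0, 0]) cube([30, 30, 351]);
  translate([0, 233, 0]) cube([30, 30, 351]);
  translate([270, 233, 0]) cube([30, 30, 351]);
}
translate([1374, 227, 0]) {
  translate([0, 0, 351]) cube([300, 263, 29]);
  cube([30, 30, 351]);
  translate([270, 0, 0]) cube([30, 30, 351]);
  translate([0, 233, 0]) cube([30, 30, 351]);
  translate([270, 233, 0]) cube([30, 30, 351]);
}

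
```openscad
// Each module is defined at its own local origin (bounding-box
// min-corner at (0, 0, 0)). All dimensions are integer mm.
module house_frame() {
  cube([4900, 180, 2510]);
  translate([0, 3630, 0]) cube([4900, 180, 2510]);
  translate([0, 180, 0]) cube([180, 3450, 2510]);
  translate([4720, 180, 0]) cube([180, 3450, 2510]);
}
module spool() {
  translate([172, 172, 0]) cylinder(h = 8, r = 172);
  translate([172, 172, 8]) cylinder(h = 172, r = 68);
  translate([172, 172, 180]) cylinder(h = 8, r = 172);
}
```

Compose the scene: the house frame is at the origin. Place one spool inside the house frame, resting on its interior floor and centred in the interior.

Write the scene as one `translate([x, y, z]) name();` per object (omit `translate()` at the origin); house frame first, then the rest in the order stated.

house_frame();
translate([2278, 1733, 0]) spool();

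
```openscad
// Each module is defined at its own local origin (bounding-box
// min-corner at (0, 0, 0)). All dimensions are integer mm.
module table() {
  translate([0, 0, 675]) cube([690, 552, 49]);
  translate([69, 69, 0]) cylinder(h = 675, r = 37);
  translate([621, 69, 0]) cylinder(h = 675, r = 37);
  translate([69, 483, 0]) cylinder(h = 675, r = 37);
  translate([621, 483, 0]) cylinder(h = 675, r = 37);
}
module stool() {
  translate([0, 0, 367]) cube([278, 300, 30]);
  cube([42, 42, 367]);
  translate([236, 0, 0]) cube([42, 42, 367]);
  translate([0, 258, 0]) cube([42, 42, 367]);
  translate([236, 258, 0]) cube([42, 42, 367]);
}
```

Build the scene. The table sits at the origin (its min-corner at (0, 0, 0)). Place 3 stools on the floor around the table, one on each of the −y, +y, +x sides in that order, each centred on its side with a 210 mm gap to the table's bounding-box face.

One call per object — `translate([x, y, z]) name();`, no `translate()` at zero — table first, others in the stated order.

table();
translate([206, -510, 0]) stool();
translate([206, 762, 0]) stool();
translate([900, 126, 0]) stool();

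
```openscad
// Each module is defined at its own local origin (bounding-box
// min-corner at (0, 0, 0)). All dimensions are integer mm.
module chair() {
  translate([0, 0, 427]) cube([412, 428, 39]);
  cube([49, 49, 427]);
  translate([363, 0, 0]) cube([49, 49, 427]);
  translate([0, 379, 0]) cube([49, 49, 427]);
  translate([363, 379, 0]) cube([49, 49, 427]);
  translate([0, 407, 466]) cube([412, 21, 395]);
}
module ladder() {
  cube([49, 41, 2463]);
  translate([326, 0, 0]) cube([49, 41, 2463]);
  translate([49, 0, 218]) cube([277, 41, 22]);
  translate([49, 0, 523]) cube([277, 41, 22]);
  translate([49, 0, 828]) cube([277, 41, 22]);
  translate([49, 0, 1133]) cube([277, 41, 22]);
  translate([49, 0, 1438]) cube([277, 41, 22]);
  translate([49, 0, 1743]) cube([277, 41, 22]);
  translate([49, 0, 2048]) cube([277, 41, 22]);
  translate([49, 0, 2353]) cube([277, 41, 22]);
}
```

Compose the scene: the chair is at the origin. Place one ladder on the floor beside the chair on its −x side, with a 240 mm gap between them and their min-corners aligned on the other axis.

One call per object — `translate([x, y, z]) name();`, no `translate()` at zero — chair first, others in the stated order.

chair();
translate([-615, 0, 0]) ladder();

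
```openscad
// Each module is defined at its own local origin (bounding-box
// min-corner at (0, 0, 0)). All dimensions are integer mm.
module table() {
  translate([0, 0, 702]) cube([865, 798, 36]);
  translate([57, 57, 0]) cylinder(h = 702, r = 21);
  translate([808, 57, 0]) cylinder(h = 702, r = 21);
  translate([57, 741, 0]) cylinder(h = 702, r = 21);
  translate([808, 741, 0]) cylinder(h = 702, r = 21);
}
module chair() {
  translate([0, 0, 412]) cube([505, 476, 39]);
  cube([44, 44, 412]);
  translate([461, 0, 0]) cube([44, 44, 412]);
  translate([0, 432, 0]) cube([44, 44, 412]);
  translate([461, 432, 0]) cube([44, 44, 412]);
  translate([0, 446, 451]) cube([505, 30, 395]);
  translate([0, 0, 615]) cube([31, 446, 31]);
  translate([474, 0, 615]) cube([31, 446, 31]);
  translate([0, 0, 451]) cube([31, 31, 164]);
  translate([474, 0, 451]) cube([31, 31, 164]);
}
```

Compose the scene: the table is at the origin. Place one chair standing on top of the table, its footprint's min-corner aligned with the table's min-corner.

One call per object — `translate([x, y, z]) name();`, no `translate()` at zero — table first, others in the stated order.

table();
translate([0, 0, 738]) chair();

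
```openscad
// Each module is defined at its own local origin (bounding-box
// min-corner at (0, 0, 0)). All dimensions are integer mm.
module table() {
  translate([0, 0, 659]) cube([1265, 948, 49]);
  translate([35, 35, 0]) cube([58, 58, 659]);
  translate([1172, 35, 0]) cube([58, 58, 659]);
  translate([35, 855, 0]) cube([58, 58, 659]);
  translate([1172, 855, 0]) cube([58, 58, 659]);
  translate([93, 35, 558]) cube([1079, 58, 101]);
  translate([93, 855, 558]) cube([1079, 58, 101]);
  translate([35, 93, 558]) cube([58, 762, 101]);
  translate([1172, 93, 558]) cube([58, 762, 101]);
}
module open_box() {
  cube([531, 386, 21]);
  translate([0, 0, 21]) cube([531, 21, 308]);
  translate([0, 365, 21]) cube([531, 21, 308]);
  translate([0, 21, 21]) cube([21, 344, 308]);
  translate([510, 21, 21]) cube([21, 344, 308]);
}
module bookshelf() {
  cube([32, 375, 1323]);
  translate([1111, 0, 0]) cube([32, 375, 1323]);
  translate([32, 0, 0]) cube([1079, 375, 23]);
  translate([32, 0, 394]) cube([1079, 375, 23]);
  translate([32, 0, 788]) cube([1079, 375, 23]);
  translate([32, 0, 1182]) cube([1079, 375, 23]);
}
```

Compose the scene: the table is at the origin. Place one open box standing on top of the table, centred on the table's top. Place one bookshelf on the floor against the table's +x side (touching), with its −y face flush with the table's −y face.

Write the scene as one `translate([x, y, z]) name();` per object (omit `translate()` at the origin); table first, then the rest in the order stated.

table();
translate([367, 281, 708]) open_box();
translate([1265, 0, 0]) bookshelf();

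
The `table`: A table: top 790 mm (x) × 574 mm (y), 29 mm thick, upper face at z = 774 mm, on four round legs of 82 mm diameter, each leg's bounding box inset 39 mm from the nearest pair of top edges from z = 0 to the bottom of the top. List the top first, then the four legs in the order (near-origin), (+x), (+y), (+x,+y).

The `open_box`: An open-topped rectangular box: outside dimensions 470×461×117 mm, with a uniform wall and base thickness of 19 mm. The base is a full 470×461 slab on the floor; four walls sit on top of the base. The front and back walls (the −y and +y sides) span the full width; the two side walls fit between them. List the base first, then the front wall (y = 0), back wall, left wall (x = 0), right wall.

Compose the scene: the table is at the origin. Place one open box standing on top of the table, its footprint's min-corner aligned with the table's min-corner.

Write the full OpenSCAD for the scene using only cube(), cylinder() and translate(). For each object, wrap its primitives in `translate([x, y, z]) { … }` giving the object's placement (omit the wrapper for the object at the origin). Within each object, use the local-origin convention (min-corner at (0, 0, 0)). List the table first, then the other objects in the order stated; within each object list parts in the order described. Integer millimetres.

translate([0, 0, 745]) cube([790, 574, 29]);
translate([80, 80, 0]) cylinder(h = 745, r = 41);
translate([710, 80, 0]) cylinder(h = 745, r = 41);
translate([80, 494, 0]) cylinder(h = 745, r = 41);
translate([710, 494, 0]) cylinder(h = 745, r = 41);
translate([0, 0, 774]) {
  cube([470, 461, 19]);
  translate([0, 0, 19]) cube([470, 19, 98]);
  translate([0, 442, 19]) cube([470, 19, 98]);
  translate([0, 19, 19]) cube([19, 423, 98]);
  translate([451, 19, 19]) cube([19, 423, 98]);
}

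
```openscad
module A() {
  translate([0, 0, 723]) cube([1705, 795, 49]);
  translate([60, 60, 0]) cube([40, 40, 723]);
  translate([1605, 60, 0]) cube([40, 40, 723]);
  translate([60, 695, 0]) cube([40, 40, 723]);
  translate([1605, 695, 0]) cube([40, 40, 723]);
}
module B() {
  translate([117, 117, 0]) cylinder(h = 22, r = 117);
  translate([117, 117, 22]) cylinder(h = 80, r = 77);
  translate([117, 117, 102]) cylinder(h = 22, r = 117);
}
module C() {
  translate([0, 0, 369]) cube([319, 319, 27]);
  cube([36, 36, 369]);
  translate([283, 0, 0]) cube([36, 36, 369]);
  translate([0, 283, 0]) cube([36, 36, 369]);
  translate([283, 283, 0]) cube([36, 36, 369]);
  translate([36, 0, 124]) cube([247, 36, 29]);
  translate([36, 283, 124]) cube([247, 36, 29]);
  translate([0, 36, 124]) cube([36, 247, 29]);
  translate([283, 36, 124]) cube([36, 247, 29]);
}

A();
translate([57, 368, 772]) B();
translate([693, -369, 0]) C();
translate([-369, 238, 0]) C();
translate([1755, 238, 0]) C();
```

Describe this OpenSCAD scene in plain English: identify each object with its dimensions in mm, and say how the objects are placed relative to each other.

A is a rectangular dining table. The top is 1705×795×49 mm with its upper surface at z = 772 mm. It stands on four 40×40 mm square legs, each inset 60 mm from the nearest pair of top edges, running from the floor to the underside of the top.

B is a spool: two coaxial disc flanges of radius 117 mm and thickness 22 mm, joined by a core cylinder of radius 77 mm and height 80 mm. The lower flange rests on z = 0 and the three cylinders share a vertical axis.

C is a simple wooden stool: a rectangular seat 319 mm (x) by 319 mm (y), 27 mm thick, top face at z = 396 mm, on four square legs, each 36×36 mm in cross-section. The legs rest on z = 0, each flush with a corner of the seat. Four stretchers, 36 mm wide and 29 mm tall, connect adjacent legs with their undersides at z = 124 mm, each running between the inner faces of the legs it joins and aligned with the legs' outer faces on the other axis.

The spool is on top of the table. Three stools sit around the table at the −y, −x, +x sides.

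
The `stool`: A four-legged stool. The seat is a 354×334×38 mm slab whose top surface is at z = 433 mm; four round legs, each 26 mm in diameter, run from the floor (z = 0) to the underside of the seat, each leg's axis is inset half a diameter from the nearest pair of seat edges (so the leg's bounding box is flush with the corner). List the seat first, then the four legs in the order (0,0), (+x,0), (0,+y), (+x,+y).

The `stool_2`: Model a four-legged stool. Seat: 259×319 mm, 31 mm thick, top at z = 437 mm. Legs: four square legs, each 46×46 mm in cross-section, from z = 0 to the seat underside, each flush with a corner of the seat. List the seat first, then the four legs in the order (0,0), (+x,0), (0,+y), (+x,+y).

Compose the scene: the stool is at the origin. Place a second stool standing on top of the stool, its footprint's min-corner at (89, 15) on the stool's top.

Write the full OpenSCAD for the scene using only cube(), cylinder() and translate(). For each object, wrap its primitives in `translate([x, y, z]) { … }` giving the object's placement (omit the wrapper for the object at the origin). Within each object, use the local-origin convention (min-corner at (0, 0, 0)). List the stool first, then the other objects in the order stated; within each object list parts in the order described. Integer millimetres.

translate([0, 0, 395]) cube([354, 334, 38]);
translate([13, 13, 0]) cylinder(h = 395, r = 13);
translate([341, 13, 0]) cylinder(h = 395, r = 13);
translate([13, 321, 0]) cylinder(h = 395, r = 13);
translate([341, 321, 0]) cylinder(h = 395, r = 13);
translate([89, 15, 433]) {
  translate([0, 0, 406]) cube([259, 319, 31]);
  cube([46, 46, 406]);
  translate([213, 0, 0]) cube([46, 46, 406]);
  translate([0, 273, 0]) cube([46, 46, 406]);
  translate([213, 273, 0]) cube([46, 46, 406]);
}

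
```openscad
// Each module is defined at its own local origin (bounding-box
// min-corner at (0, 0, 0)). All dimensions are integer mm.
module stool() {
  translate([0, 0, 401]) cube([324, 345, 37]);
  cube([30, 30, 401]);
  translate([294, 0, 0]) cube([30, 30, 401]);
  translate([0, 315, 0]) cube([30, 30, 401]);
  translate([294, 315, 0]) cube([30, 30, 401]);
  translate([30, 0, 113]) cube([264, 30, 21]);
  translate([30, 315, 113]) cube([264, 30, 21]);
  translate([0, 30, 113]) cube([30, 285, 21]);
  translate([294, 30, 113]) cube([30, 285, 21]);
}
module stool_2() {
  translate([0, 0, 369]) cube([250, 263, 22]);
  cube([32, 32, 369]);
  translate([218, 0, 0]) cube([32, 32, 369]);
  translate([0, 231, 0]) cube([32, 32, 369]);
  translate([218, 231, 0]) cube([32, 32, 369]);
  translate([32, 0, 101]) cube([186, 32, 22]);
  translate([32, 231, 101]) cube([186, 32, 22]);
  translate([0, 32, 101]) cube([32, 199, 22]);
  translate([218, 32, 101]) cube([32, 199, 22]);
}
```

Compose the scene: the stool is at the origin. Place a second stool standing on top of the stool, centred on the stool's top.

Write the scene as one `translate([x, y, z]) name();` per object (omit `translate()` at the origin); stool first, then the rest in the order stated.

stool();
translate([37, 41, 438]) stool_2();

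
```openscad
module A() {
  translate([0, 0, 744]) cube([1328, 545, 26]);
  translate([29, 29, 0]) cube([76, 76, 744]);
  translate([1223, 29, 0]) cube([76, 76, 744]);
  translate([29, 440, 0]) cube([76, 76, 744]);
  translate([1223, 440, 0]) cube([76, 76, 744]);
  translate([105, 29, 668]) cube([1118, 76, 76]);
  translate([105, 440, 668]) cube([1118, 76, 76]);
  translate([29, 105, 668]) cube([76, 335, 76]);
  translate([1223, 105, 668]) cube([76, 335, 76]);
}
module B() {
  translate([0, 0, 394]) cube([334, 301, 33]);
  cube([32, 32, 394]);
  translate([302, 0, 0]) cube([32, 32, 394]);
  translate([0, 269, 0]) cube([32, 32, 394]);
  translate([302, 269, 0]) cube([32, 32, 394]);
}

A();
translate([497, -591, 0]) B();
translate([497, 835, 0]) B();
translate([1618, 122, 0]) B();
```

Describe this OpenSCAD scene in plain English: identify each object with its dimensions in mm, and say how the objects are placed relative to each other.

A is a table: top 1328 mm (x) × 545 mm (y), 26 mm thick, upper face at z = 770 mm, on four 76×76 mm square legs, each inset 29 mm from the nearest pair of top edges, running from z = 0 to the bottom of the top. Four apron rails, 76 mm thick and 76 mm tall, run between adjacent legs with their top edges flush with the underside of the top and their outer faces flush with the legs' outer faces.

B is a four-legged stool. The seat is a 334×301×33 mm slab whose top surface is at z = 427 mm; four square legs, each 32×32 mm in cross-section, run from the floor (z = 0) to the underside of the seat, each flush with a corner of the seat.

Three stools sit around the table at the −y, +y, +x sides.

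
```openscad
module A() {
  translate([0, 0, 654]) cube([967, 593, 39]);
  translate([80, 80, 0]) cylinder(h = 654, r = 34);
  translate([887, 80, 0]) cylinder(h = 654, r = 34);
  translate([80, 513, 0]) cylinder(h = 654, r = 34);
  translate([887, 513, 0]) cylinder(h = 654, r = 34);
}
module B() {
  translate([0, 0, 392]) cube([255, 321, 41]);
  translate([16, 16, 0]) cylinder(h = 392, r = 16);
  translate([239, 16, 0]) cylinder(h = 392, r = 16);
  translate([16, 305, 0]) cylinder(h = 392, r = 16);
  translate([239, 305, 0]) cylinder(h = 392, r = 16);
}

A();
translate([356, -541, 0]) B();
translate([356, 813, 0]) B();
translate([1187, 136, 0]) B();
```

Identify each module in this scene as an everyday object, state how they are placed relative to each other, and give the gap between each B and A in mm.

Each stool's nearest face is 220 mm from the table's bounding box.

A is a table. B is a stool. Three stools sit around the table at the −y, +y, +x sides. The gap between each stool and the table is 220 mm.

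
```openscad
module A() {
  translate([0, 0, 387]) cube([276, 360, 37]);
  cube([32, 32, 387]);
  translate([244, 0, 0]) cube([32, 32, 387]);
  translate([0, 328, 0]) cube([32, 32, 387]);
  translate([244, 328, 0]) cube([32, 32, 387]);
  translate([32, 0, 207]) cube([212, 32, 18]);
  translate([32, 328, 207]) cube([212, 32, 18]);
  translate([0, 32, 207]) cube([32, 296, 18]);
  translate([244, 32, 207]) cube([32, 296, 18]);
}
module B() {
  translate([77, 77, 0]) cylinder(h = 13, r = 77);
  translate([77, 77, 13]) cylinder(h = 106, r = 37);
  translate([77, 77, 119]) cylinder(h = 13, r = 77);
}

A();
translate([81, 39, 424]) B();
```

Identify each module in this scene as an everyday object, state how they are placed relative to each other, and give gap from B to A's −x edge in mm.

A is a stool. B is a spool. The spool is on top of the stool. The gap from the spool to the stool's −x edge is 81 mm.

The spool's min-x is at 81; the stool's min-x is 0; gap = 81 mm.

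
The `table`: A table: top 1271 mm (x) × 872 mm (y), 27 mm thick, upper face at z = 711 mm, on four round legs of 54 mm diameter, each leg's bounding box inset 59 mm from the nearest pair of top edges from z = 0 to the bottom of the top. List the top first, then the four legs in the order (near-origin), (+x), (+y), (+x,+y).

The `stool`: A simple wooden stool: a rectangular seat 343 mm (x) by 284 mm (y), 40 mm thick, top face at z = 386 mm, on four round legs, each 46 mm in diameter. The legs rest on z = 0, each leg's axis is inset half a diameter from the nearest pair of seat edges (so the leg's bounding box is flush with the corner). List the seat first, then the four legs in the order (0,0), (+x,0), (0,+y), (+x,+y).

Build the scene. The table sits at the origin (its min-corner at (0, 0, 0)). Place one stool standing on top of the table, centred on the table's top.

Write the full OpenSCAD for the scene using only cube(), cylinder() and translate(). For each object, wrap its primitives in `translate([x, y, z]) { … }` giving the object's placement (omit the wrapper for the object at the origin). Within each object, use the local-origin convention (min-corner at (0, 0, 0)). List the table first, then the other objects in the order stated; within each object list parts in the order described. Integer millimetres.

translate([0, 0, 684]) cube([1271, 872, 27]);
translate([86, 86, 0]) cylinder(h = 684, r = 27);
translate([1185, 86, 0]) cylinder(h = 684, r = 27);
translate([86, 786, 0]) cylinder(h = 684, r = 27);
translate([1185, 786, 0]) cylinder(h = 684, r = 27);
translate([464, 294, 711]) {
  translate([0, 0, 346]) cube([343, 284, 40]);
  translate([23, 23, 0]) cylinder(h = 346, r = 23);
  translate([320, 23, 0]) cylinder(h = 346, r = 23);
  translate([23, 261, 0]) cylinder(h = 346, r = 23);
  translate([320, 261, 0]) cylinder(h = 346, r = 23);
}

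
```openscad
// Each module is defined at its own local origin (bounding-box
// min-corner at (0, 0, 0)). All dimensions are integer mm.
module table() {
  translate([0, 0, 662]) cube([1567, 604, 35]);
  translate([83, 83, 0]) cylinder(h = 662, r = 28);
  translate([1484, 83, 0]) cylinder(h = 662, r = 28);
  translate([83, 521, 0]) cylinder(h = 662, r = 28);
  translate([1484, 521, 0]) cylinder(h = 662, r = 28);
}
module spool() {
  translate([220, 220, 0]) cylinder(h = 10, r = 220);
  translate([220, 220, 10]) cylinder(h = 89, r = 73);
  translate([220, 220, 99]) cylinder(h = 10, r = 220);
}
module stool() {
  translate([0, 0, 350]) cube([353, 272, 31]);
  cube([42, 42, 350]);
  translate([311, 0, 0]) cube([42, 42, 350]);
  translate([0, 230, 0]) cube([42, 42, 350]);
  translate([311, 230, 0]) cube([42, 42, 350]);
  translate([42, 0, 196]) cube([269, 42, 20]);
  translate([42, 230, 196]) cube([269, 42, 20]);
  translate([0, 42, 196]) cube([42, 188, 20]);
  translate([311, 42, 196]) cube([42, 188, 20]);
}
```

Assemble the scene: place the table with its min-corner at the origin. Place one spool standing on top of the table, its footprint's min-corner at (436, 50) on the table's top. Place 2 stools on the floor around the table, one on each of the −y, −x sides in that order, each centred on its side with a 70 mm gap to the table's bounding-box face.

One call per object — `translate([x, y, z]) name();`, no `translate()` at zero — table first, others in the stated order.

table();
translate([436, 50, 697]) spool();
translate([607, -342, 0]) stool();
translate([-423, 166, 0]) stool();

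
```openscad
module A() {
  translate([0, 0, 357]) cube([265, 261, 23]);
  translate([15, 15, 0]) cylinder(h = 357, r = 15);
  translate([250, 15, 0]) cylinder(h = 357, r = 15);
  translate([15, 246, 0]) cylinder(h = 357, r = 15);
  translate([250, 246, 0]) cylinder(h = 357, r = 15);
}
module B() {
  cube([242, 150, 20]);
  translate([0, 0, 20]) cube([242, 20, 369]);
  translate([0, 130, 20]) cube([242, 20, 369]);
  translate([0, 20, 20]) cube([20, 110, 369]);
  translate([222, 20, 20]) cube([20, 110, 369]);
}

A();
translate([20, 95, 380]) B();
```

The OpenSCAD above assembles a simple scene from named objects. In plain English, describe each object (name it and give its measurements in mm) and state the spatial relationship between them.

A is a simple wooden stool: a rectangular seat 265 mm (x) by 261 mm (y), 23 mm thick, top face at z = 380 mm, on four round legs, each 30 mm in diameter. The legs rest on z = 0, each leg's axis is inset half a diameter from the nearest pair of seat edges (so the leg's bounding box is flush with the corner).

B is an open storage box with external size 242×150×389 mm and wall thickness 20 mm (the base is also 20 mm thick). The base covers the whole footprint; the four walls stand on the base, with the y-facing walls full-width and the x-facing walls fitting between their inner faces.

The open box is on top of the stool.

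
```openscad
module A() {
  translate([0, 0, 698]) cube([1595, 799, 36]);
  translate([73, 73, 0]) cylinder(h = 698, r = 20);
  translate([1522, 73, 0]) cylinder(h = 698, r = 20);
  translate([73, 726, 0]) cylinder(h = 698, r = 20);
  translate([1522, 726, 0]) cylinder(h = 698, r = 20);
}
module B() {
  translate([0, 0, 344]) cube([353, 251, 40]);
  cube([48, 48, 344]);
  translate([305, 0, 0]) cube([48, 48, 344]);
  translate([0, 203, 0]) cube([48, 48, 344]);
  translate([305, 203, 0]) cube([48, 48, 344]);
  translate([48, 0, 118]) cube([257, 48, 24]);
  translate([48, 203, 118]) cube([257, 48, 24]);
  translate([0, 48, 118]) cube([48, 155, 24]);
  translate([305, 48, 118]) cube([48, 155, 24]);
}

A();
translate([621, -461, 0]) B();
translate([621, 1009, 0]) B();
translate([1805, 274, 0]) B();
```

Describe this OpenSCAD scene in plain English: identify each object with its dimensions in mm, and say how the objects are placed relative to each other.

A is a table: top 1595 mm (x) × 799 mm (y), 36 mm thick, upper face at z = 734 mm, on four round legs of 40 mm diameter, each leg's bounding box inset 53 mm from the nearest pair of top edges, running from z = 0 to the bottom of the top.

B is a four-legged stool. The seat is a 353×251×40 mm slab whose top surface is at z = 384 mm; four square legs, each 48×48 mm in cross-section, run from the floor (z = 0) to the underside of the seat, each flush with a corner of the seat. Four stretchers, 48 mm wide and 24 mm tall, connect adjacent legs with their undersides at z = 118 mm, each running between the inner faces of the legs it joins and aligned with the legs' outer faces on the other axis.

Three stools sit around the table at the −y, +y, +x sides.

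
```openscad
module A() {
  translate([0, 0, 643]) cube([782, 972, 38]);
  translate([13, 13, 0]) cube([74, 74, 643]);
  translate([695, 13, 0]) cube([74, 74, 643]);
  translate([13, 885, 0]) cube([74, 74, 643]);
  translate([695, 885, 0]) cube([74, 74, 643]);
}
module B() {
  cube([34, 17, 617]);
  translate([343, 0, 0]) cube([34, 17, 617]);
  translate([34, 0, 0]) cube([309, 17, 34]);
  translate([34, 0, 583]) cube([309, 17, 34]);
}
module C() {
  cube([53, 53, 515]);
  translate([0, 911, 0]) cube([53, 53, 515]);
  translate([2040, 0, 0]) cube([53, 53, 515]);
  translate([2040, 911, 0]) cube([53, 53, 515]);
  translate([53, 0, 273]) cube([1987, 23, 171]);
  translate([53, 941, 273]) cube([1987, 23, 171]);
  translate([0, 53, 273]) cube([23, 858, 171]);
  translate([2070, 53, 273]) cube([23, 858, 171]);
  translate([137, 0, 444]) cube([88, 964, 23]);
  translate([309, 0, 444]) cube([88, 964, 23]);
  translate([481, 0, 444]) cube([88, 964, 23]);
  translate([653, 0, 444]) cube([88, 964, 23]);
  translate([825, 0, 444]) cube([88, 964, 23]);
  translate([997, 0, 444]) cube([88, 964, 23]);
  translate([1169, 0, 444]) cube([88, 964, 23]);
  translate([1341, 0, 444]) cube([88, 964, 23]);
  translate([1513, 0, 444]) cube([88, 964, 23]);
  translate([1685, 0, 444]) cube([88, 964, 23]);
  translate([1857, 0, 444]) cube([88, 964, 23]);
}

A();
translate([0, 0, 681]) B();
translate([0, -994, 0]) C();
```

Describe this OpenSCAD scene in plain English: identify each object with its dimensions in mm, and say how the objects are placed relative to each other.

A is a rectangular dining table. The top is 782×972×38 mm with its upper surface at z = 681 mm. It stands on four 74×74 mm square legs, each inset 13 mm from the nearest pair of top edges, running from the floor to the underside of the top.

B is a rectangular picture frame lying in the x–z plane (depth along y). The opening is 309 mm wide (x) by 549 mm tall (z), surrounded by a border 34 mm wide on all four sides. The frame is 17 mm deep and is made of two full-height vertical stiles with two horizontal rails fitted between them.

C is a bed frame 2093 mm long (x) by 964 mm wide (y). Four 53×53 mm corner posts, 515 mm tall, at the corners of the footprint. Four rails of 23 mm thickness and 171 mm height run between adjacent posts with their undersides at z = 273 mm, their outer faces flush with the outside of the frame (the two x-running rails run between the posts' inner faces; the two y-running rails run between the posts' inner faces). 11 slats, each 88 mm wide (x) and 23 mm thick, lie across the top of the two x-running rails, running the full 964 mm width of the frame in y; the slats are evenly spaced along x between the inner faces of the end posts with equal gaps (rounded down to the nearest mm) at the −x end and between each pair — any rounding remainder accumulates at the +x end.

The picture frame is on top of the table. The bed frame is on the floor beside the table on its −y side.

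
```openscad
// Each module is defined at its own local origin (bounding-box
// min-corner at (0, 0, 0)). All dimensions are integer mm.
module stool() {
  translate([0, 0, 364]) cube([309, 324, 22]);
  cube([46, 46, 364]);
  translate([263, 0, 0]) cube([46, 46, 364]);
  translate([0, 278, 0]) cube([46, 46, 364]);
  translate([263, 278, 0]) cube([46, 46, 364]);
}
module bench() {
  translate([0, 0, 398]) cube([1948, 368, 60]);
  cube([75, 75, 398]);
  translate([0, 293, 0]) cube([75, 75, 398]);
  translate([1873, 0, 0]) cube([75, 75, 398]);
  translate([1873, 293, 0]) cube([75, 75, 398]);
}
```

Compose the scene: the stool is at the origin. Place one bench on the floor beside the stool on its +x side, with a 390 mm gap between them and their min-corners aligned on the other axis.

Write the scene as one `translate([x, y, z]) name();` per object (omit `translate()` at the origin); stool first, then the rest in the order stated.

stool();
translate([699, 0, 0]) bench();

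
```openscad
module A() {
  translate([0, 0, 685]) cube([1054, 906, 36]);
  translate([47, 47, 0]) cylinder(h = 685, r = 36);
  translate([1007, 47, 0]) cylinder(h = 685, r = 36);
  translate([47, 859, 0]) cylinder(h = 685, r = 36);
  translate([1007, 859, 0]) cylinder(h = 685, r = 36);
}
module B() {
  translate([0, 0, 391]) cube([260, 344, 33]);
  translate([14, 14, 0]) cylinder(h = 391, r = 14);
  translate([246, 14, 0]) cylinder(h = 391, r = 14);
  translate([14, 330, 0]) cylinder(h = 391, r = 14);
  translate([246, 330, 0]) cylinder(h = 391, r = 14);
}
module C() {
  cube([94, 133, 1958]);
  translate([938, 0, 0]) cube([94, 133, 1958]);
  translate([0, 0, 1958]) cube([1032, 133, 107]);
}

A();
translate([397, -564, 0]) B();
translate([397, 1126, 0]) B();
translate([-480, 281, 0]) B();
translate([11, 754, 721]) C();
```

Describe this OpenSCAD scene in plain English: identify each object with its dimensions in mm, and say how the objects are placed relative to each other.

A is a table with a 1054×906 mm rectangular top, 36 mm thick, top surface at z = 721 mm, supported by four round legs of 72 mm diameter, each leg's bounding box inset 11 mm from the nearest pair of top edges, running from the floor.

B is a four-legged stool. The seat is 260×344 mm, 33 mm thick, top at z = 424 mm. It stands on four round legs, each 28 mm in diameter, from z = 0 to the seat underside, each leg's axis is inset half a diameter from the nearest pair of seat edges (so the leg's bounding box is flush with the corner).

C is a door frame. The clear opening is 844 mm wide and 1958 mm high. Two 94 mm wide jambs, 133 mm deep, stand either side of the opening from the floor to the top of the opening. A 107 mm thick head sits across the top of both jambs, spanning the full outside width of the frame.

Three stools sit around the table at the −y, +y, −x sides. The door frame is on top of the table.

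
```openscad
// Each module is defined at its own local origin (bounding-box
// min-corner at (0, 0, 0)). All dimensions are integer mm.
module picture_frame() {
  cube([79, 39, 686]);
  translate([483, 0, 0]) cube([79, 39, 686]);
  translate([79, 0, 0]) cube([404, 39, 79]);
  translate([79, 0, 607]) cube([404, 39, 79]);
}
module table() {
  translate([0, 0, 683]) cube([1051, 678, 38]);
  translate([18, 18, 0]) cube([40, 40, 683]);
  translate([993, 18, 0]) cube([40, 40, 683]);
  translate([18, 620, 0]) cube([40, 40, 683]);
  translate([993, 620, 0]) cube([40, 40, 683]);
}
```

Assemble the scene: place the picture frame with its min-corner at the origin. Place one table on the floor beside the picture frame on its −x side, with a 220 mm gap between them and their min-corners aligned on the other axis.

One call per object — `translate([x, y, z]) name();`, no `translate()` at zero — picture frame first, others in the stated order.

picture_frame();
translate([-1271, 0, 0]) table();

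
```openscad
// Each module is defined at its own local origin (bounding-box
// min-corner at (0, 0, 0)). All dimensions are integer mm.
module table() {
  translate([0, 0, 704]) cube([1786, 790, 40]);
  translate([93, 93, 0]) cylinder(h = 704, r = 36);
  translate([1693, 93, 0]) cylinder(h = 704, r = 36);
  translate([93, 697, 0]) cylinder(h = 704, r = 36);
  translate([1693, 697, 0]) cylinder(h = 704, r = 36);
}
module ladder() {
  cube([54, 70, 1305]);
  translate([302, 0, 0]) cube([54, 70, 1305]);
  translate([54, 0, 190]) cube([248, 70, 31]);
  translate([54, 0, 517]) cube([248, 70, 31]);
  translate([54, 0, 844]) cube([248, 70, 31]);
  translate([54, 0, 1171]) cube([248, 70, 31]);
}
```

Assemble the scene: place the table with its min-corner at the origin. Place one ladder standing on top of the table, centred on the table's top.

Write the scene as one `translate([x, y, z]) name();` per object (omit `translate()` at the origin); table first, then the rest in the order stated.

table();
translate([715, 360, 744]) ladder();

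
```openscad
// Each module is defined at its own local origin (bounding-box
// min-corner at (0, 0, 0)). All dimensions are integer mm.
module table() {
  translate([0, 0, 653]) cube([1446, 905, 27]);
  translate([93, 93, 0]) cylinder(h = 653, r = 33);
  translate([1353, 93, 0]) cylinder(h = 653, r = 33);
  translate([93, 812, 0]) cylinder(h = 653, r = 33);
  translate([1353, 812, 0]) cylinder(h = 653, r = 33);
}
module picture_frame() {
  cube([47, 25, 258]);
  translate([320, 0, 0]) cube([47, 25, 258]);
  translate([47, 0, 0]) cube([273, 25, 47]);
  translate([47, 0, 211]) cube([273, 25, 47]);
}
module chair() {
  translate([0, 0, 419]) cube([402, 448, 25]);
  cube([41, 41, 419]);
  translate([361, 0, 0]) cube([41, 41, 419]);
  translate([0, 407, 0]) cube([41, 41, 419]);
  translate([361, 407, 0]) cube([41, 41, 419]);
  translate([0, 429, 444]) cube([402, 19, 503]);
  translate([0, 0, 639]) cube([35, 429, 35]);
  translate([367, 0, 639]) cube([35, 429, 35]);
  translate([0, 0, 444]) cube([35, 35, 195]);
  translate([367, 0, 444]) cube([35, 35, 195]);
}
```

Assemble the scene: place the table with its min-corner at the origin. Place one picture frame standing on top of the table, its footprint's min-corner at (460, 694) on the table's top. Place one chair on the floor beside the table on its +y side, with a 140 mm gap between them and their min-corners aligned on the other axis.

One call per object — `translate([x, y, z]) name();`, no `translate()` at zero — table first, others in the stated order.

table();
translate([460, 694, 680]) picture_frame();
translate([0, 1045, 0]) chair();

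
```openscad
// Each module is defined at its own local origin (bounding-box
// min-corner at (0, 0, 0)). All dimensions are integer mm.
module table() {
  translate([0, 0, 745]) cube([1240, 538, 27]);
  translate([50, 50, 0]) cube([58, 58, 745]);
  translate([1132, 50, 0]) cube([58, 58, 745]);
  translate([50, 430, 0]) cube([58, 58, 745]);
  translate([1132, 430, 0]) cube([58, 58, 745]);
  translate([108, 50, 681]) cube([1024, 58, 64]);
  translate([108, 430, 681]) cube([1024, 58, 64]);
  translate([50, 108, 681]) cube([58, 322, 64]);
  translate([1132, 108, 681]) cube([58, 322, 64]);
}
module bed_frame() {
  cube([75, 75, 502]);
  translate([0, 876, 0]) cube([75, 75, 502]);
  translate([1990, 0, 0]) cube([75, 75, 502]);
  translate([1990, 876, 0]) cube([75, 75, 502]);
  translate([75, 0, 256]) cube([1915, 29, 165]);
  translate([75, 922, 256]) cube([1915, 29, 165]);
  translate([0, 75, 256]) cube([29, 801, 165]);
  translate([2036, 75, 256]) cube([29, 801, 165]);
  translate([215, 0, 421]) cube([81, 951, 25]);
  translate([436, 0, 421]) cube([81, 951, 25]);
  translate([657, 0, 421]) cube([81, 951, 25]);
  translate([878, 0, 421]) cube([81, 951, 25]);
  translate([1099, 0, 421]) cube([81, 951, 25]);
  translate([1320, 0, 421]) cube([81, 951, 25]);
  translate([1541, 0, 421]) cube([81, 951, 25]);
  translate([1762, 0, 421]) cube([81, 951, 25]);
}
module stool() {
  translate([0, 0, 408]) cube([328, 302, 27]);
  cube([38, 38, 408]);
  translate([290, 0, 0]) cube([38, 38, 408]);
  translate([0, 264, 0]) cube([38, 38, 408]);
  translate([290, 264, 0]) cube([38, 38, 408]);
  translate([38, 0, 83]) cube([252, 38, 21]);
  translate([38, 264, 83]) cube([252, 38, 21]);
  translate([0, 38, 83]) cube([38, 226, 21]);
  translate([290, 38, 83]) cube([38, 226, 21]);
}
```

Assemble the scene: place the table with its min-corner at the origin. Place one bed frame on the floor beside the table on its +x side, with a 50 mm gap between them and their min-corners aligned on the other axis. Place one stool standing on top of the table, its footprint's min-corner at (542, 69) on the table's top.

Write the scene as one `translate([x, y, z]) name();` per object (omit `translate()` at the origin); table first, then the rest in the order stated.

table();
translate([1290, 0, 0]) bed_frame();
translate([542, 69, 772]) stool();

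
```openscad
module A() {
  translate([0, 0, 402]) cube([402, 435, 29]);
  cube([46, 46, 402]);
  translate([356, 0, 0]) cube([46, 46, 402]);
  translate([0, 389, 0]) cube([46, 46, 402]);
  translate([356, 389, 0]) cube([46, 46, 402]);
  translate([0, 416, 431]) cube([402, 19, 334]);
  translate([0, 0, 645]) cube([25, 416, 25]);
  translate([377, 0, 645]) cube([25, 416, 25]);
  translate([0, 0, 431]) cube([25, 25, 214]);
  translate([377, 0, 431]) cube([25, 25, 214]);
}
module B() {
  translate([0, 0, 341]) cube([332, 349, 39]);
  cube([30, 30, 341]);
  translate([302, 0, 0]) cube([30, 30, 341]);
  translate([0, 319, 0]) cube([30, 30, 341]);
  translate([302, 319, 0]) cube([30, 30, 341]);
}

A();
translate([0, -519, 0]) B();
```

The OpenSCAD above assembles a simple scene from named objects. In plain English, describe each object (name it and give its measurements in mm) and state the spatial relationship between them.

A is a chair: 402×435 mm seat, 29 mm thick, top at z = 431 mm, on four 46 mm square corner legs flush with the seat edges. A 19 mm thick backrest slab spans the full seat width, extending 334 mm above the seat top, its back face flush with the seat's +y edge. Two armrests of 25×25 mm section run along each side from the seat's front edge to the front of the backrest, top faces 239 mm above the seat top and outer faces flush with the seat's x-edges; a 25×25 mm post under the front of each armrest stands on the seat at the front corner.

B is a simple wooden stool: a rectangular seat 332 mm (x) by 349 mm (y), 39 mm thick, top face at z = 380 mm, on four square legs, each 30×30 mm in cross-section. The legs rest on z = 0, each flush with a corner of the seat.

The stool is on the floor beside the chair on its −y side.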